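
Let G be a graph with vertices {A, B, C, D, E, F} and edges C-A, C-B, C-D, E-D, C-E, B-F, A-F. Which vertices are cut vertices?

Removing C increases the component count from 1 to 2, so C is a cut vertex.
By contrast removing E leaves 1 component; it is not a cut vertex. No other vertex is a cut vertex either.

C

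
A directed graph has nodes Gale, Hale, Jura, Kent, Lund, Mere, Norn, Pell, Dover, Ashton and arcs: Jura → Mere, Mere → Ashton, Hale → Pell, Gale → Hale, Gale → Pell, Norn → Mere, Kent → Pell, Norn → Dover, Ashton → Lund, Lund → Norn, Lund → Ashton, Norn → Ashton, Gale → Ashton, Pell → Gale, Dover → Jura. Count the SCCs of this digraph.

3

{Jura, Lund, Mere, Norn, Dover, Ashton} are all mutually reachable — one SCC of size 6.
{Gale, Hale, Pell} are all mutually reachable — one SCC of size 3.
{Kent} is an SCC by itself.
That gives 3 strongly connected components.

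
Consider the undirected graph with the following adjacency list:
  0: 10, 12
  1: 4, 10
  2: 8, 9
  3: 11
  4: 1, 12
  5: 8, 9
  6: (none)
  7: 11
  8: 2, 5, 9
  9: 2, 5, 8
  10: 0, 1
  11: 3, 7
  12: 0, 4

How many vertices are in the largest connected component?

5

6 is isolated — a component by itself.
Starting from 3 we can reach 3, 7, 11. That is one component of size 3.
Starting from 2 we can reach 2, 5, 8, 9. That is one component of size 4.
Starting from 0 we can reach 0, 1, 4, 10, 12. That is one component of size 5.
The largest has 5 vertices.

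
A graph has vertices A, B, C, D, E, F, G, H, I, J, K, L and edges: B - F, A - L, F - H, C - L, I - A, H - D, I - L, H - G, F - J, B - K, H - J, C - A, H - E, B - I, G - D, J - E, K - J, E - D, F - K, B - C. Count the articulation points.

1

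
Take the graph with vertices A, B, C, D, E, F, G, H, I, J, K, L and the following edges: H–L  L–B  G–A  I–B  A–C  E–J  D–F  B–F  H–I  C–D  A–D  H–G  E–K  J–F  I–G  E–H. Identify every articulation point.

E

Removing E increases the component count from 1 to 2, so E is a cut vertex.
By contrast removing L leaves 1 component; it is not a cut vertex. No other vertex is a cut vertex either.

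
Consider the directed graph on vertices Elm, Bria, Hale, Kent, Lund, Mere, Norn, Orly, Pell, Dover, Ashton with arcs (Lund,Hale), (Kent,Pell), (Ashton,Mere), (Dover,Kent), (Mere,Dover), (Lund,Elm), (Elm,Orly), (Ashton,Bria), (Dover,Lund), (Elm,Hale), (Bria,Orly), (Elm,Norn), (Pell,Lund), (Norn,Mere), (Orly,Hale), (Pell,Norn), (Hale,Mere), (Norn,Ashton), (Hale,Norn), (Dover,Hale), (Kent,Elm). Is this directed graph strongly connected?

Yes

From Mere we can reach every vertex (Elm, Bria, Hale, Kent, Lund, Mere, Norn, Orly, Pell, Dover, Ashton), and every vertex can reach Mere (Elm, Bria, Hale, Kent, Lund, Mere, Norn, Orly, Pell, Dover, Ashton). So the whole graph is one strongly connected component.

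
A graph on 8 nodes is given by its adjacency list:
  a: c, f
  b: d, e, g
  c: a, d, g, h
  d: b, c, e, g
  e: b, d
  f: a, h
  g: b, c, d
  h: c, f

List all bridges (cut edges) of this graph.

The edges on the cycle c-h-f-a-c are not bridges since each lies on that cycle.
Every edge lies on some cycle, so there are no bridges.

none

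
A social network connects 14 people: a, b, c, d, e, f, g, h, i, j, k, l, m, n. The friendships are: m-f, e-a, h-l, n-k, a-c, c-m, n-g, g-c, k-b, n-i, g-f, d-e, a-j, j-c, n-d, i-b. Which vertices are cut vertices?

Removing n increases the component count from 2 to 3, so n is a cut vertex.
By contrast removing d leaves 2 components; it is not a cut vertex. No other vertex is a cut vertex either.

n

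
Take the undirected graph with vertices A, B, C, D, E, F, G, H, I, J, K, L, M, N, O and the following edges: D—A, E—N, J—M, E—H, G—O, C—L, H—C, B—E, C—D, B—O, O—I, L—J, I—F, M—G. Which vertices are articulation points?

Removing C increases the component count from 2 to 3, so C is a cut vertex.
Removing D increases the component count from 2 to 3, so D is a cut vertex.
Removing E increases the component count from 2 to 3, so E is a cut vertex.
Likewise I, O are cut vertices.
By contrast removing N leaves 2 components; it is not a cut vertex. No other vertex is a cut vertex either.

C, D, E, I, O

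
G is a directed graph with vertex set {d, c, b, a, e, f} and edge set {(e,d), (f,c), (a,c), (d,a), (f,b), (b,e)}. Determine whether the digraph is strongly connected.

No

There is no directed path from e to b, so the graph is not strongly connected.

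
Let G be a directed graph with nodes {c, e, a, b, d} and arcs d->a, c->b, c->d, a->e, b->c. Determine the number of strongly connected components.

4

{b, c} are all mutually reachable — one SCC of size 2.
{d} is an SCC by itself.
{a} is an SCC by itself.
{e} is an SCC by itself.
That gives 4 strongly connected components.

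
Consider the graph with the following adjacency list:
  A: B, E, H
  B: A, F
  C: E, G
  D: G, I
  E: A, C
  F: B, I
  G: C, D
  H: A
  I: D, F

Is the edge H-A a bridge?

Removing H-A leaves no path between H and A: the component count goes from 1 to 2. So it is a bridge.

Yes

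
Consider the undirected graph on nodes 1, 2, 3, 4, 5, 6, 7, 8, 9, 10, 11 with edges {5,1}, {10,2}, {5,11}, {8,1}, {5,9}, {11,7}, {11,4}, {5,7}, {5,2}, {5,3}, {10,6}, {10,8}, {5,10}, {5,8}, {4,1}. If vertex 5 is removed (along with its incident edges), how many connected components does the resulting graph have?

With 5 gone, the remaining components are: {3}; {9}; {1, 2, 4, 6, 7, 8, 10, 11}.
That is 3 components.

3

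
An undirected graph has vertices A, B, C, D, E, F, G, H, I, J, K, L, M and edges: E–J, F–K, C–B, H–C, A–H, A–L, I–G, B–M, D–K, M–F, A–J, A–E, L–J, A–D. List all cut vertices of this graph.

A

Removing A increases the component count from 2 to 3, so A is a cut vertex.
By contrast removing E leaves 2 components; it is not a cut vertex. No other vertex is a cut vertex either.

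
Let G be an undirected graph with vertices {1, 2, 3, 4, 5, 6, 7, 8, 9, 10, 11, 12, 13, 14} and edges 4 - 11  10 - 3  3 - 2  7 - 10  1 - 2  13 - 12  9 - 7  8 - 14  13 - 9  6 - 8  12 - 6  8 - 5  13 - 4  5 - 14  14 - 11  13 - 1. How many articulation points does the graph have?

1

Removing 13 increases the component count from 1 to 2, so 13 is a cut vertex.
By contrast removing 2 leaves 1 component; it is not a cut vertex. No other vertex is a cut vertex either.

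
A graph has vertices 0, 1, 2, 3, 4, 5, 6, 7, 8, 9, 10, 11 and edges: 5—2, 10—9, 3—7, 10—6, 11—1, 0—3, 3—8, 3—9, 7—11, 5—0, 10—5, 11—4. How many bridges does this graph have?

7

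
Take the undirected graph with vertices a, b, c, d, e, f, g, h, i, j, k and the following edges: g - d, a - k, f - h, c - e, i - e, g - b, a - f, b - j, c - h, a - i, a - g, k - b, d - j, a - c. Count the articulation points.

1

Removing a increases the component count from 1 to 2, so a is a cut vertex.
By contrast removing i leaves 1 component; it is not a cut vertex. No other vertex is a cut vertex either.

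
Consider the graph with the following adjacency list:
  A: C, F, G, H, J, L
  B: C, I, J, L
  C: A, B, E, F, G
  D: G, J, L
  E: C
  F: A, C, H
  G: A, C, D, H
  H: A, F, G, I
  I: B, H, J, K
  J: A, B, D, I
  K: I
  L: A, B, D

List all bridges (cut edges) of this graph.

C-E, I-K

The edges on the cycle A-G-H-A are not bridges since each lies on that cycle.
But removing K-I disconnects K from I; removing C-E disconnects C from E — these are bridges.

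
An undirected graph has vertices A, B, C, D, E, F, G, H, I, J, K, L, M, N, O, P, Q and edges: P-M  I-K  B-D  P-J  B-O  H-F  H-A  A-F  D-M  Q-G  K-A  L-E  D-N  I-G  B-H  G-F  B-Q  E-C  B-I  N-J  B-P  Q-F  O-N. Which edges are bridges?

C-E, E-L

The edges on the cycle B-O-N-J-P-B are not bridges since each lies on that cycle.
But removing L-E disconnects L from E; removing C-E disconnects C from E — these are bridges.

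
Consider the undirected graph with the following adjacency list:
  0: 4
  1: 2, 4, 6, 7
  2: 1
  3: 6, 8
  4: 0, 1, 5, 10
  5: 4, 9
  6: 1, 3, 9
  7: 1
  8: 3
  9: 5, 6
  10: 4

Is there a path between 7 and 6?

From 7 we can reach 0, 1, 2, 3, 4, 5, 6, 7, 8, 9, 10, which includes 6.

Yes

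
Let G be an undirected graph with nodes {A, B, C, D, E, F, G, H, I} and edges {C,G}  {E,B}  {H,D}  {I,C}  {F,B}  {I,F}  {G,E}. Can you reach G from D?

The component containing D is {D, H}, and G is not in it.

No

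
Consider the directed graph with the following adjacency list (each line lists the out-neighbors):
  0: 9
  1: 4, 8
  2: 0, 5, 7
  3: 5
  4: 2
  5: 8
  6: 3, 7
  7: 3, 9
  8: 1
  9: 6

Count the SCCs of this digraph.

1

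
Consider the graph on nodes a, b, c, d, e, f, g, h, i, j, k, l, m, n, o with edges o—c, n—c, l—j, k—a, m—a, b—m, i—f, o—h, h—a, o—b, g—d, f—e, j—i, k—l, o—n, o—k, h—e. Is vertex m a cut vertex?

No

Deleting m leaves 2 components (was 2), so m is not a cut vertex.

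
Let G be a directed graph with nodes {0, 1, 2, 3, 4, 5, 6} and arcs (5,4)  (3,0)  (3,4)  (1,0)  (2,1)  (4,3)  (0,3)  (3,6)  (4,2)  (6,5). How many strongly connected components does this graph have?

1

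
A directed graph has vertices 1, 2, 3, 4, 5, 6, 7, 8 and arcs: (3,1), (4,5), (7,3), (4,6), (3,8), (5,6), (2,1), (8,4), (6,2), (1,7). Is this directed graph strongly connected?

Yes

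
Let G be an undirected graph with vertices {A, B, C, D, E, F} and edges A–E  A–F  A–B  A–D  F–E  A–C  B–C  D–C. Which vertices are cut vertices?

A

Removing A increases the component count from 1 to 2, so A is a cut vertex.
By contrast removing B leaves 1 component; it is not a cut vertex. No other vertex is a cut vertex either.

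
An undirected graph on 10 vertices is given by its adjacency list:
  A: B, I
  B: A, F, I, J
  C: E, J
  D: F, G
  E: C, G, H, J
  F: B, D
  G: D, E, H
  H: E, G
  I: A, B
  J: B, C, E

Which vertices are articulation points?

B

Removing B increases the component count from 1 to 2, so B is a cut vertex.
By contrast removing I leaves 1 component; it is not a cut vertex. No other vertex is a cut vertex either.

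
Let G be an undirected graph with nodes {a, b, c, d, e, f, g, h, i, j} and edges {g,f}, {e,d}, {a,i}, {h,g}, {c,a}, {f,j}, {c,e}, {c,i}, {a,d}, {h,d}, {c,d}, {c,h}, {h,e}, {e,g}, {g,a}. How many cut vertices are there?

2

Removing f increases the component count from 2 to 3, so f is a cut vertex.
Removing g increases the component count from 2 to 3, so g is a cut vertex.
By contrast removing e leaves 2 components; it is not a cut vertex. No other vertex is a cut vertex either.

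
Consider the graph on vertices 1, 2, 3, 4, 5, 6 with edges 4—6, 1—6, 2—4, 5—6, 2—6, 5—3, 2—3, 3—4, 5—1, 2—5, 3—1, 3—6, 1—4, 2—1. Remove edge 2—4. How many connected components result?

2 and 4 are still connected via 2-3-4, so the component count stays at 1.

1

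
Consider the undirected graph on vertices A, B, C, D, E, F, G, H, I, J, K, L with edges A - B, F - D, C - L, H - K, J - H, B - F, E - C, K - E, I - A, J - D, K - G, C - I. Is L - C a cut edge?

Removing L - C leaves no path between L and C: the component count goes from 1 to 2. So it is a bridge.

Yes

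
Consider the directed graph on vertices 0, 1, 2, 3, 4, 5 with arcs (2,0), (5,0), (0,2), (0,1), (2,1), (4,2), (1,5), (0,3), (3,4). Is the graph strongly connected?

Yes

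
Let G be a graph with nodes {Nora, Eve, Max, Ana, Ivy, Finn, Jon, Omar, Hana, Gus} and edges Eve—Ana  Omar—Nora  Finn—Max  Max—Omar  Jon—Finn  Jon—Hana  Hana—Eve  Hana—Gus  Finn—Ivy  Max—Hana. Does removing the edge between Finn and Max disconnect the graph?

No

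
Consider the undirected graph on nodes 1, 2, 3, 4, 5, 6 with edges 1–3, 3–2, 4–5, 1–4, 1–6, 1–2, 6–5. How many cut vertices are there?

1

Removing 1 increases the component count from 1 to 2, so 1 is a cut vertex.
By contrast removing 2 leaves 1 component; it is not a cut vertex. No other vertex is a cut vertex either.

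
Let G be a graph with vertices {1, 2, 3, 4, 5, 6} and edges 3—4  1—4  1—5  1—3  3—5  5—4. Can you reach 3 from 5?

From 5 we can reach 1, 3, 4, 5, which includes 3.

Yes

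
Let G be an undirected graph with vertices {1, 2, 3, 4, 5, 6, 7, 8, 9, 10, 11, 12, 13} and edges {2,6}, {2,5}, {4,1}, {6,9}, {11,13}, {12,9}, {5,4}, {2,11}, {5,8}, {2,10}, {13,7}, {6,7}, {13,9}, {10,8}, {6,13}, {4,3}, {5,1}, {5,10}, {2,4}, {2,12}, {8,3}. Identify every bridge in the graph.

The edges on the cycle 2-11-13-7-6-2 are not bridges since each lies on that cycle.
Every edge lies on some cycle, so there are no bridges.

none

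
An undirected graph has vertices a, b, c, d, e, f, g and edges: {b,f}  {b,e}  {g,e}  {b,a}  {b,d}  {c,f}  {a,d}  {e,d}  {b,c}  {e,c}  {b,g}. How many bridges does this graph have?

The edges on the cycle b-a-d-e-g-b are not bridges since each lies on that cycle.
Every edge lies on some cycle, so there are no bridges.

0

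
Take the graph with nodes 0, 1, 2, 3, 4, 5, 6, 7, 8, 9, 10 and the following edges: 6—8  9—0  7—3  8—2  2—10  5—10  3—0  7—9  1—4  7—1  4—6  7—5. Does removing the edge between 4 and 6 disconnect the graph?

No

After removing 4—6, the path 4-1-7-5-10-2-8-6 still connects them, so the edge is not a bridge.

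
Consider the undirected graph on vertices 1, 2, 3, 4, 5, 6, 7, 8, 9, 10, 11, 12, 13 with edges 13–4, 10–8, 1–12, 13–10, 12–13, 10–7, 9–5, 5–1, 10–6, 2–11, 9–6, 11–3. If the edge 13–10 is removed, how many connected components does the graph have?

2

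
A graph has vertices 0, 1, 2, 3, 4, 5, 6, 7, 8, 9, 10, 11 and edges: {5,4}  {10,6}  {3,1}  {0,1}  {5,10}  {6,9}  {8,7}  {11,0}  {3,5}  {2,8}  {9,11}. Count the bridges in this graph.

3

The edges on the cycle 3-5-10-6-9-11-0-1-3 are not bridges since each lies on that cycle.
But removing 4–5 disconnects 4 from 5; removing 2–8 disconnects 2 from 8; removing 8–7 disconnects 8 from 7 — these are bridges.
That makes 3 bridges.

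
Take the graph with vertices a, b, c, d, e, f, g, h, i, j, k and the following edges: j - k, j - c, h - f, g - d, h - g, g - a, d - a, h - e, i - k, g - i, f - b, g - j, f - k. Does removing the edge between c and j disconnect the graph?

Removing c - j leaves no path between c and j: the component count goes from 1 to 2. So it is a bridge.

Yes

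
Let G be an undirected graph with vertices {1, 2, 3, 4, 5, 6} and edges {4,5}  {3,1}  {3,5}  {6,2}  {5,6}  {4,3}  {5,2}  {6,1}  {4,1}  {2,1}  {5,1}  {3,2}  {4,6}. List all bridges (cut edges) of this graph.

none

The edges on the cycle 3-5-2-3 are not bridges since each lies on that cycle.
Every edge lies on some cycle, so there are no bridges.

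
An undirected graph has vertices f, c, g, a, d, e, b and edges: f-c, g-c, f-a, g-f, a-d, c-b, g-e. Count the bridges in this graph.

4

The edges on the cycle g-f-c-g are not bridges since each lies on that cycle.
But removing f-a disconnects f from a; removing a-d disconnects a from d; removing g-e disconnects g from e; removing c-b disconnects c from b — these are bridges.
That makes 4 bridges.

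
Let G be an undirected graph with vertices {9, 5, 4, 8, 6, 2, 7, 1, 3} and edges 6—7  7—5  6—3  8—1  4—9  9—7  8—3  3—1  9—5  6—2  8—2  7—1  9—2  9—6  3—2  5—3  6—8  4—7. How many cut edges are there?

0

The edges on the cycle 9-6-7-5-3-2-9 are not bridges since each lies on that cycle.
Every edge lies on some cycle, so there are no bridges.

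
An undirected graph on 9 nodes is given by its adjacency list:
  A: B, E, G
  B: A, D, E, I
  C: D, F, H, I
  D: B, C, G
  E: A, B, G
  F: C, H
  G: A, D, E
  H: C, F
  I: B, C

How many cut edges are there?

The edges on the cycle C-F-H-C are not bridges since each lies on that cycle.
Every edge lies on some cycle, so there are no bridges.

0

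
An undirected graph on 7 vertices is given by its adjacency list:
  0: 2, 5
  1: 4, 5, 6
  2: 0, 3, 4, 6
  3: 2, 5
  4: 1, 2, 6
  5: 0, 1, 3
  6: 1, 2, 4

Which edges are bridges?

The edges on the cycle 6-4-2-6 are not bridges since each lies on that cycle.
Every edge lies on some cycle, so there are no bridges.

none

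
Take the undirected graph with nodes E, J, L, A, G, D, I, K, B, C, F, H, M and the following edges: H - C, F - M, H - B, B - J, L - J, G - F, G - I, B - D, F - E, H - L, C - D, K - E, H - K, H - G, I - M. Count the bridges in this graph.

The edges on the cycle G-I-M-F-G are not bridges since each lies on that cycle.
Every edge lies on some cycle, so there are no bridges.

0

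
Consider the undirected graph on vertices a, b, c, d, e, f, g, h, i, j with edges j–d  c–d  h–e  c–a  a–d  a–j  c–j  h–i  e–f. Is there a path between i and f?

From i we can reach e, f, h, i, which includes f.

Yes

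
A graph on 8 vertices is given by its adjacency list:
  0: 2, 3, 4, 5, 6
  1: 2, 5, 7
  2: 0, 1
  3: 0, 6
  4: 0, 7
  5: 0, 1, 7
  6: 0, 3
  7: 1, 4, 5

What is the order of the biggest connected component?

Starting from 0 we can reach 0, 1, 2, 3, 4, 5, 6, 7. That is one component of size 8.
The largest has 8 vertices.

8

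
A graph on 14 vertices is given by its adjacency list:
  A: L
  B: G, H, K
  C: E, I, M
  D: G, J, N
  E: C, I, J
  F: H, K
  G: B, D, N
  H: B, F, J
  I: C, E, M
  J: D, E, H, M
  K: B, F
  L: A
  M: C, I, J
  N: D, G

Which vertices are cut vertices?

J

Removing J increases the component count from 2 to 3, so J is a cut vertex.
By contrast removing H leaves 2 components; it is not a cut vertex. No other vertex is a cut vertex either.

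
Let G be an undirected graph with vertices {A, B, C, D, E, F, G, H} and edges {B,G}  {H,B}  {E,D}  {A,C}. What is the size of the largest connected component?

3

F is isolated — a component by itself.
Starting from A we can reach A, C. That is one component of size 2.
Starting from D we can reach D, E. That is one component of size 2.
Starting from B we can reach B, G, H. That is one component of size 3.
The largest has 3 vertices.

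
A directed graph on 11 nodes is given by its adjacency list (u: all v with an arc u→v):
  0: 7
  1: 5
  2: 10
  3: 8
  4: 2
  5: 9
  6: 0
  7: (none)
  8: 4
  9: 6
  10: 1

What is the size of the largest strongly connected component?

1

{1} is an SCC by itself.
{5} is an SCC by itself.
{8} is an SCC by itself.
{9} is an SCC by itself.
{6} is an SCC by itself.
(and 6 more singleton SCCs)
The largest has 1 vertex.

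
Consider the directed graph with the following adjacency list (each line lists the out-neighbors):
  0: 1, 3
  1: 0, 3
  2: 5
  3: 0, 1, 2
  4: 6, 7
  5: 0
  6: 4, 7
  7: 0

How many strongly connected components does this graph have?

{0, 1, 2, 3, 5} are all mutually reachable — one SCC of size 5.
{4, 6} are all mutually reachable — one SCC of size 2.
{7} is an SCC by itself.
That gives 3 strongly connected components.

3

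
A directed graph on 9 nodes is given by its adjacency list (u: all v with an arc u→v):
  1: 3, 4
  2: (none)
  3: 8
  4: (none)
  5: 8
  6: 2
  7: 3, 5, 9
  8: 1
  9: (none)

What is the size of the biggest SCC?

{1, 3, 8} are all mutually reachable — one SCC of size 3.
{6} is an SCC by itself.
{7} is an SCC by itself.
{4} is an SCC by itself.
{2} is an SCC by itself.
(and 2 more singleton SCCs)
The largest has 3 vertices.

3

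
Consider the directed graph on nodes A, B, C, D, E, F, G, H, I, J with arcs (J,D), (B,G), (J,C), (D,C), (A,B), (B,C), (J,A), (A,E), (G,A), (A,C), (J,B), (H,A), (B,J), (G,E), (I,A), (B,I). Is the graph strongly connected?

There is no directed path from C to I, so the graph is not strongly connected.

No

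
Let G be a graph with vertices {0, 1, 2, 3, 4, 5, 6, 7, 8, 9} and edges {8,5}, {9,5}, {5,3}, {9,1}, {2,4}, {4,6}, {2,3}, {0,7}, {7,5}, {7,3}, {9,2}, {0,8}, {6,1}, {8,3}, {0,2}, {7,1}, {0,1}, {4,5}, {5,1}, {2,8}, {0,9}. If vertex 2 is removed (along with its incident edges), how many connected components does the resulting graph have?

1

With 2 gone, the remaining components are: {0, 1, 3, 4, 5, 6, 7, 8, 9}.
That is 1 component.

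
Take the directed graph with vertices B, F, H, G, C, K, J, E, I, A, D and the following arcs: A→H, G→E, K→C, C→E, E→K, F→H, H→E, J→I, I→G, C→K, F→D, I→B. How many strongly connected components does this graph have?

9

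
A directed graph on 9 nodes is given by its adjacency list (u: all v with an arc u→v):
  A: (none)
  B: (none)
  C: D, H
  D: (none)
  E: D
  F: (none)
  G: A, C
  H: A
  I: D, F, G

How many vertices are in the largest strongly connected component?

1

{I} is an SCC by itself.
{A} is an SCC by itself.
{B} is an SCC by itself.
{C} is an SCC by itself.
{F} is an SCC by itself.
(and 4 more singleton SCCs)
The largest has 1 vertex.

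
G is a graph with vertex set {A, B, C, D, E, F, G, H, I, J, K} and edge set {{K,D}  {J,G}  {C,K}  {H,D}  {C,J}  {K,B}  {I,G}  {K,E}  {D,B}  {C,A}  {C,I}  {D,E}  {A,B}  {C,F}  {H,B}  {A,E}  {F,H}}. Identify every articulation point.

Removing C increases the component count from 1 to 2, so C is a cut vertex.
By contrast removing E leaves 1 component; it is not a cut vertex. No other vertex is a cut vertex either.

C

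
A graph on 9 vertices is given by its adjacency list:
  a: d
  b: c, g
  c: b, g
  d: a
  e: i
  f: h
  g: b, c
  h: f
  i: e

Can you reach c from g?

Yes

From g we can reach b, c, g, which includes c.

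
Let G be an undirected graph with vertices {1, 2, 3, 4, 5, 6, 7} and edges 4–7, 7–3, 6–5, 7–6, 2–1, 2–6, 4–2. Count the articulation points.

3

Removing 2 increases the component count from 1 to 2, so 2 is a cut vertex.
Removing 6 increases the component count from 1 to 2, so 6 is a cut vertex.
Removing 7 increases the component count from 1 to 2, so 7 is a cut vertex.
By contrast removing 1 leaves 1 component; it is not a cut vertex. No other vertex is a cut vertex either.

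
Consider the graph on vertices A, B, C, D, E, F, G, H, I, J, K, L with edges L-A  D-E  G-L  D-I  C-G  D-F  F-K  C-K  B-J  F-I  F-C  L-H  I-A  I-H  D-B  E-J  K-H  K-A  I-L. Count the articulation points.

Removing D increases the component count from 1 to 2, so D is a cut vertex.
By contrast removing B leaves 1 component; it is not a cut vertex. No other vertex is a cut vertex either.

1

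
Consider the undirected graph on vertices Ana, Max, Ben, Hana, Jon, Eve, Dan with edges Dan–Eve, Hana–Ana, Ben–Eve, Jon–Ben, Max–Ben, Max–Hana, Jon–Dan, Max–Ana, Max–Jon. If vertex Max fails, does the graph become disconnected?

Yes

Deleting Max raises the number of components from 1 to 2, so Max is a cut vertex.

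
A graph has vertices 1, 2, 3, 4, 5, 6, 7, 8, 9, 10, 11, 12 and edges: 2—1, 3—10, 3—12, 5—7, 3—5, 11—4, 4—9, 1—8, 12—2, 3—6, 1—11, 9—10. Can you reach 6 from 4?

Yes

From 4 we can reach 1, 2, 3, 4, 5, 6, 7, 8, 9, 10, 11, 12, which includes 6.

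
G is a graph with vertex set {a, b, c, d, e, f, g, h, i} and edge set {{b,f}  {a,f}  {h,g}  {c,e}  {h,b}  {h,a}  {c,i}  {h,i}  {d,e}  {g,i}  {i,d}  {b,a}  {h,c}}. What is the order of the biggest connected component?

9

Starting from a we can reach a, b, c, d, e, f, g, h, i. That is one component of size 9.
The largest has 9 vertices.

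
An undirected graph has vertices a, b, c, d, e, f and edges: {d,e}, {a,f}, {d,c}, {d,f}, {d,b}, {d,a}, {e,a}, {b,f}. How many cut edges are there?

The edges on the cycle d-b-f-d are not bridges since each lies on that cycle.
But removing c–d disconnects c from d — this is a bridge.

1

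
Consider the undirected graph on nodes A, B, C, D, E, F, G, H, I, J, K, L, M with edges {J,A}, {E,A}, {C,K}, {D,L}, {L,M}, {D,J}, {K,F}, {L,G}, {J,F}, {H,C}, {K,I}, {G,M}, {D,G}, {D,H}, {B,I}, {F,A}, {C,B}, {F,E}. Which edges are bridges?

The edges on the cycle C-B-I-K-C are not bridges since each lies on that cycle.
Every edge lies on some cycle, so there are no bridges.

none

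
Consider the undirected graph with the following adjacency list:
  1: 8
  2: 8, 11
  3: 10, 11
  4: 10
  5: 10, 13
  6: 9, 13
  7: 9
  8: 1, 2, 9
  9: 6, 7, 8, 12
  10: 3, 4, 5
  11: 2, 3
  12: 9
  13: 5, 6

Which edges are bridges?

1-8, 10-4, 12-9, 7-9

The edges on the cycle 8-9-6-13-5-10-3-11-2-8 are not bridges since each lies on that cycle.
But removing 9-7 disconnects 9 from 7; removing 4-10 disconnects 4 from 10; removing 9-12 disconnects 9 from 12; removing 8-1 disconnects 8 from 1 — these are bridges.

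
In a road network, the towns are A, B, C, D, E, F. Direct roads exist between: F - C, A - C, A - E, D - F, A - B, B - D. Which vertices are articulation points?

A

Removing A increases the component count from 1 to 2, so A is a cut vertex.
By contrast removing B leaves 1 component; it is not a cut vertex. No other vertex is a cut vertex either.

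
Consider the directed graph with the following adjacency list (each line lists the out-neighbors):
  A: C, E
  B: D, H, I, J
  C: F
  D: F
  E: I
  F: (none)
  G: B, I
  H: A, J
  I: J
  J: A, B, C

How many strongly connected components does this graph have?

{A, B, E, H, I, J} are all mutually reachable — one SCC of size 6.
{G} is an SCC by itself.
{D} is an SCC by itself.
{C} is an SCC by itself.
{F} is an SCC by itself.
That gives 5 strongly connected components.

5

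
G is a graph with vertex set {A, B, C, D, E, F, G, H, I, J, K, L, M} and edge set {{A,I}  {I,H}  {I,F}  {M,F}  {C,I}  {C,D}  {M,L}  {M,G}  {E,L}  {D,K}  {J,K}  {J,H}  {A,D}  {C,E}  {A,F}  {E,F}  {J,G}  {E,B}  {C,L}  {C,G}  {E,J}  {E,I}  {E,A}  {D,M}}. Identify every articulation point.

E

Removing E increases the component count from 1 to 2, so E is a cut vertex.
By contrast removing F leaves 1 component; it is not a cut vertex. No other vertex is a cut vertex either.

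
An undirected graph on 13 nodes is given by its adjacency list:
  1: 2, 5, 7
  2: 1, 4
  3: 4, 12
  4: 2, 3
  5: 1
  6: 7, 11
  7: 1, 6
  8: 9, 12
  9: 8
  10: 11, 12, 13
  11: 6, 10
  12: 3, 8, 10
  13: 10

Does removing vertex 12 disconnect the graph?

Yes

Deleting 12 raises the number of components from 1 to 2, so 12 is a cut vertex.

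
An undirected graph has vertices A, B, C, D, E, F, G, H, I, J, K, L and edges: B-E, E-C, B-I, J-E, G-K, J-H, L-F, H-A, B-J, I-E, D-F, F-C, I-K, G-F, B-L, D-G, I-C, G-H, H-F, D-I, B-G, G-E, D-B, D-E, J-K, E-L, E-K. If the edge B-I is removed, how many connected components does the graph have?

B and I are still connected via B-D-I, so the component count stays at 1.

1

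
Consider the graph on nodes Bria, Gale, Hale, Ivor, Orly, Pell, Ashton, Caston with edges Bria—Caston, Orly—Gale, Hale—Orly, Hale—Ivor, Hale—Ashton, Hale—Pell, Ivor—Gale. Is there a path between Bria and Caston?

From Bria we can reach Bria, Caston, which includes Caston.

Yes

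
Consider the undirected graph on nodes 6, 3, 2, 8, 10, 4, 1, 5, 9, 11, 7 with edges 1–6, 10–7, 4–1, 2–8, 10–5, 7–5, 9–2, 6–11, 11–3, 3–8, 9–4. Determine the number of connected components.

2

Starting from 5 we can reach 5, 7, 10. That is one component of size 3.
Starting from 1 we can reach 1, 2, 3, 4, 6, 8, 9, 11. That is one component of size 8.
Total: 2 components.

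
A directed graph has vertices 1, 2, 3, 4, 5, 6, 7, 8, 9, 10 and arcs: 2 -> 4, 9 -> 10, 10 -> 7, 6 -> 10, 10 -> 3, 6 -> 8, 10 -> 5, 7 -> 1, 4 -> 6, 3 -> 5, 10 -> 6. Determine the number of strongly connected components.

9

{6, 10} are all mutually reachable — one SCC of size 2.
{7} is an SCC by itself.
{4} is an SCC by itself.
{3} is an SCC by itself.
{8} is an SCC by itself.
(and 4 more singleton SCCs)
That gives 9 strongly connected components.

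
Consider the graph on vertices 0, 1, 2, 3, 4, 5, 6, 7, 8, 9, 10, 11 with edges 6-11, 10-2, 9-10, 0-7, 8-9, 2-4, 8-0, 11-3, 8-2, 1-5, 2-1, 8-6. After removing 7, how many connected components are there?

1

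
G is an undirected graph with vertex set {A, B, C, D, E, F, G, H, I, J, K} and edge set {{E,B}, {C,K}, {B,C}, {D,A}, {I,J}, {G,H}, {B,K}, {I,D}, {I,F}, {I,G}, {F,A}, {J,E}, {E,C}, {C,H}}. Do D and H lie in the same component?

From D we can reach A, B, C, D, E, F, G, H, I, J, K, which includes H.

Yes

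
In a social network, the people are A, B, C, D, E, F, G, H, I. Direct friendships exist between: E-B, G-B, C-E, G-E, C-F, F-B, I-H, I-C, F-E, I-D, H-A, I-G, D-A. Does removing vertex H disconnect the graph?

No

Deleting H leaves 1 component (was 1) (its neighbors A, I remain connected to each other), so H is not a cut vertex.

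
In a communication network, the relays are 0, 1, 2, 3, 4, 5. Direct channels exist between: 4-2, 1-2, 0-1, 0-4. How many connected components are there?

5 is isolated — a component by itself.
3 is isolated — a component by itself.
Starting from 0 we can reach 0, 1, 2, 4. That is one component of size 4.
Total: 3 components.

3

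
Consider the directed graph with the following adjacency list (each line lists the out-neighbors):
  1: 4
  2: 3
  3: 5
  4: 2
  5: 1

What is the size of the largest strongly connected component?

{1, 2, 3, 4, 5} are all mutually reachable — one SCC of size 5.
The largest has 5 vertices.

5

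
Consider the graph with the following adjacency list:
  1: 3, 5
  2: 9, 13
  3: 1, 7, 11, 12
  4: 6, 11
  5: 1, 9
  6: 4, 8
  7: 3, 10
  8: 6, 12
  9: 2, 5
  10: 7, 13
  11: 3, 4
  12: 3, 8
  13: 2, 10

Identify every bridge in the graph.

The edges on the cycle 3-7-10-13-2-9-5-1-3 are not bridges since each lies on that cycle.
Every edge lies on some cycle, so there are no bridges.

none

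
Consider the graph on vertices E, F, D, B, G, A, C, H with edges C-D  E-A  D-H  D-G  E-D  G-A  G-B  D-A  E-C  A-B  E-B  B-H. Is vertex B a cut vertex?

Deleting B leaves 2 components (was 2), so B is not a cut vertex.

No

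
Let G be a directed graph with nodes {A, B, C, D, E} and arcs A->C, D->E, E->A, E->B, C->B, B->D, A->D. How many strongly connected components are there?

1

{A, B, C, D, E} are all mutually reachable — one SCC of size 5.
That gives 1 strongly connected component.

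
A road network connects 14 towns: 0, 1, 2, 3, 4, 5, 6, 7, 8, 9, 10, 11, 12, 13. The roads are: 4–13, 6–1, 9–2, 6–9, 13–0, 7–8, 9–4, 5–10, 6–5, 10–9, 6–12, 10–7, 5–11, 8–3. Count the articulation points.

Removing 4 increases the component count from 1 to 2, so 4 is a cut vertex.
Removing 5 increases the component count from 1 to 2, so 5 is a cut vertex.
Removing 6 increases the component count from 1 to 3, so 6 is a cut vertex.
Likewise 7, 8, 9, 10, 13 are cut vertices.
By contrast removing 3 leaves 1 component; it is not a cut vertex. No other vertex is a cut vertex either.

8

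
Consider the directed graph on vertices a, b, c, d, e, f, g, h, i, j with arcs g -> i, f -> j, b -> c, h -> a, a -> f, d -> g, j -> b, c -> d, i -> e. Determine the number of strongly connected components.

10

{g} is an SCC by itself.
{c} is an SCC by itself.
{d} is an SCC by itself.
{f} is an SCC by itself.
{i} is an SCC by itself.
(and 5 more singleton SCCs)
That gives 10 strongly connected components.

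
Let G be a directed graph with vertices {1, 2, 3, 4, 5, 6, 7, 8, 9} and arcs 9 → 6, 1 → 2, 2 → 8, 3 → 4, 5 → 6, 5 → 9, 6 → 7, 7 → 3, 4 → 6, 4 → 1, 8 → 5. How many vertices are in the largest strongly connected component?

9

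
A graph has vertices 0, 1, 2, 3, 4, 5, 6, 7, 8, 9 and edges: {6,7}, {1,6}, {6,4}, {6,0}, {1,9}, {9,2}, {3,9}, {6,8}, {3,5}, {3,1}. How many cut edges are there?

7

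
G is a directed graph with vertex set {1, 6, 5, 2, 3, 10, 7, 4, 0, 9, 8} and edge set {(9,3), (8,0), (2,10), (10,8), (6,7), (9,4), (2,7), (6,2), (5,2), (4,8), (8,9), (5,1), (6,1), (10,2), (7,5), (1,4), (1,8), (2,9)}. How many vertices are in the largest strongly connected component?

4

{2, 5, 7, 10} are all mutually reachable — one SCC of size 4.
{4, 8, 9} are all mutually reachable — one SCC of size 3.
{1} is an SCC by itself.
{0} is an SCC by itself.
{6} is an SCC by itself.
(and 1 more singleton SCC)
The largest has 4 vertices.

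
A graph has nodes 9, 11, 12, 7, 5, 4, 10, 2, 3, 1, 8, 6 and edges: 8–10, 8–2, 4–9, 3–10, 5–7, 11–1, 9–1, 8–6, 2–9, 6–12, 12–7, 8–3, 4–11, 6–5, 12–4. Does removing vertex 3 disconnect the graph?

No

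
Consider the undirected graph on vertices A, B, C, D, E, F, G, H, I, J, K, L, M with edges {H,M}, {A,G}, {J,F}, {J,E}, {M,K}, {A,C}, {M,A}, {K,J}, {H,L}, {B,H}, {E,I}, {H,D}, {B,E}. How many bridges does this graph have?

7

The edges on the cycle B-H-M-K-J-E-B are not bridges since each lies on that cycle.
But removing H-D disconnects H from D; removing M-A disconnects M from A; removing A-C disconnects A from C; removing H-L disconnects H from L — these are bridges.
In total 7 edges are bridges.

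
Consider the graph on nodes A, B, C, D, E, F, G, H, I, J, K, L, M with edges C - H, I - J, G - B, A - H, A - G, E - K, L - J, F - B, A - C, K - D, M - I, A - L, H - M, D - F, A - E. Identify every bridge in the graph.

none

The edges on the cycle A-E-K-D-F-B-G-A are not bridges since each lies on that cycle.
Every edge lies on some cycle, so there are no bridges.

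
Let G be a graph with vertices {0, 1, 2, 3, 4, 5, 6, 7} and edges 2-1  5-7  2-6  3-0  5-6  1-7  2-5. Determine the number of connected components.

3

4 is isolated — a component by itself.
Starting from 0 we can reach 0, 3. That is one component of size 2.
Starting from 1 we can reach 1, 2, 5, 6, 7. That is one component of size 5.
Total: 3 components.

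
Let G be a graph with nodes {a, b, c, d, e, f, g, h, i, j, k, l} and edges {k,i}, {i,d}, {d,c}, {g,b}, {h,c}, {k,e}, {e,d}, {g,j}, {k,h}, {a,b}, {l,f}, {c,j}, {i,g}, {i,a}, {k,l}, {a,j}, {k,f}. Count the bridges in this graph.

The edges on the cycle k-l-f-k are not bridges since each lies on that cycle.
Every edge lies on some cycle, so there are no bridges.

0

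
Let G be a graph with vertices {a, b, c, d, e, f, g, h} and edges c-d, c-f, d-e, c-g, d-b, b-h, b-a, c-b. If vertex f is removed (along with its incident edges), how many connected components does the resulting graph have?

1

With f gone, the remaining components are: {a, b, c, d, e, g, h}.
That is 1 component.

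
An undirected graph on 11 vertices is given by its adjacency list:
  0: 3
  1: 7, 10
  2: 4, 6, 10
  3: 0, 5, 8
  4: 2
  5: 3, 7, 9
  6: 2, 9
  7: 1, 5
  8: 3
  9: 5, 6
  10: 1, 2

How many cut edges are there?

4

The edges on the cycle 5-7-1-10-2-6-9-5 are not bridges since each lies on that cycle.
But removing 5-3 disconnects 5 from 3; removing 4-2 disconnects 4 from 2; removing 0-3 disconnects 0 from 3; removing 8-3 disconnects 8 from 3 — these are bridges.
That makes 4 bridges.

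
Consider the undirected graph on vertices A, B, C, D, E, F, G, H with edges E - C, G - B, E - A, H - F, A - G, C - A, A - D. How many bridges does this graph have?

The edges on the cycle E-C-A-E are not bridges since each lies on that cycle.
But removing G - B disconnects G from B; removing A - G disconnects A from G; removing A - D disconnects A from D; removing H - F disconnects H from F — these are bridges.
That makes 4 bridges.

4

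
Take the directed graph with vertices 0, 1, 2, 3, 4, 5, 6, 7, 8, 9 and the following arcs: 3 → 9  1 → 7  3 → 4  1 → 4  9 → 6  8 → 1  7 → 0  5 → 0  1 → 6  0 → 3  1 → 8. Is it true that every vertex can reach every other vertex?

No

There is no directed path from 8 to 2, so the graph is not strongly connected.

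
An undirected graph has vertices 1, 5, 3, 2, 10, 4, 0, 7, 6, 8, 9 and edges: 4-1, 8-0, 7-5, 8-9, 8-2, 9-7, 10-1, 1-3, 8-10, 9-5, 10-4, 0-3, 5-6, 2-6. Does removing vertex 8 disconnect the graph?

Yes

Deleting 8 raises the number of components from 1 to 2, so 8 is a cut vertex.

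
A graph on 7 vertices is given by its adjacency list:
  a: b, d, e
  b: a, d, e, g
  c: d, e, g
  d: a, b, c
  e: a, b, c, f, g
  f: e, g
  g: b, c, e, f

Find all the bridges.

The edges on the cycle e-c-d-b-e are not bridges since each lies on that cycle.
Every edge lies on some cycle, so there are no bridges.

none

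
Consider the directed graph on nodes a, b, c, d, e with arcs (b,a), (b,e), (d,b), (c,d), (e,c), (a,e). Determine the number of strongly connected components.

{a, b, c, d, e} are all mutually reachable — one SCC of size 5.
That gives 1 strongly connected component.

1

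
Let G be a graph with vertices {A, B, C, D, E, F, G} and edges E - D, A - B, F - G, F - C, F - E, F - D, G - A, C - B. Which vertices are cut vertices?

Removing F increases the component count from 1 to 2, so F is a cut vertex.
By contrast removing A leaves 1 component; it is not a cut vertex. No other vertex is a cut vertex either.

F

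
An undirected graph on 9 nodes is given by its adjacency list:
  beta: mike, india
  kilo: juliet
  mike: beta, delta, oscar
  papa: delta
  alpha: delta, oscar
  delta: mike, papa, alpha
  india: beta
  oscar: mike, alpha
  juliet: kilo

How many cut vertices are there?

Removing beta increases the component count from 2 to 3, so beta is a cut vertex.
Removing mike increases the component count from 2 to 3, so mike is a cut vertex.
Removing delta increases the component count from 2 to 3, so delta is a cut vertex.
By contrast removing kilo leaves 2 components; it is not a cut vertex. No other vertex is a cut vertex either.

3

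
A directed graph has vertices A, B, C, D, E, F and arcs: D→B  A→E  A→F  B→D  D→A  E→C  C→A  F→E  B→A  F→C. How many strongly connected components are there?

{A, C, E, F} are all mutually reachable — one SCC of size 4.
{B, D} are all mutually reachable — one SCC of size 2.
That gives 2 strongly connected components.

2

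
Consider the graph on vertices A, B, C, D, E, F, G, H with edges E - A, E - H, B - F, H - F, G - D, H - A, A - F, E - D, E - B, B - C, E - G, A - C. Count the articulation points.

1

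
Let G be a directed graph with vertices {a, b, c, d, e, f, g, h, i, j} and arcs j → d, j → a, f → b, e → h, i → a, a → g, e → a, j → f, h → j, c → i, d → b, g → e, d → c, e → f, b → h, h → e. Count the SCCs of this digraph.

1

{a, b, c, d, e, f, g, h, i, j} are all mutually reachable — one SCC of size 10.
That gives 1 strongly connected component.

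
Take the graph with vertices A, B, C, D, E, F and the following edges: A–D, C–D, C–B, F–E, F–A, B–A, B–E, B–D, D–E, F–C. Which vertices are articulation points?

Removing D, for instance, still leaves 1 component. No single vertex removal increases the component count — the graph has no articulation points.

none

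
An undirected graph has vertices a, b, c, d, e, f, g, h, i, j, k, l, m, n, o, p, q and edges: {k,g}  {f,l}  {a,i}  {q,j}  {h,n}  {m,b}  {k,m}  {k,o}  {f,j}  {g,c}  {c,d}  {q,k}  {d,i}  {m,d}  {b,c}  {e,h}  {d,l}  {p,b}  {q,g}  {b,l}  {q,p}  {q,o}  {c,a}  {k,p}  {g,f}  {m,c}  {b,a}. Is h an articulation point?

Yes

Deleting h raises the number of components from 2 to 3, so h is a cut vertex.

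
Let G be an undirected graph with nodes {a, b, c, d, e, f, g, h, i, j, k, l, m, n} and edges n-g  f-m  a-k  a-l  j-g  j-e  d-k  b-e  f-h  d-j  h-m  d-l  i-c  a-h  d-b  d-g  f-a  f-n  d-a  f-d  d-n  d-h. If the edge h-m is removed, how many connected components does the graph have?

2

h and m are still connected via h-f-m, so the component count stays at 2.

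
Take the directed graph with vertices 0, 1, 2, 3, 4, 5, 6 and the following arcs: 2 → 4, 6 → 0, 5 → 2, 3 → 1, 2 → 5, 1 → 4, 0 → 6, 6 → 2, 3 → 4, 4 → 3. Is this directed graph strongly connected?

There is no directed path from 3 to 6, so the graph is not strongly connected.

No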